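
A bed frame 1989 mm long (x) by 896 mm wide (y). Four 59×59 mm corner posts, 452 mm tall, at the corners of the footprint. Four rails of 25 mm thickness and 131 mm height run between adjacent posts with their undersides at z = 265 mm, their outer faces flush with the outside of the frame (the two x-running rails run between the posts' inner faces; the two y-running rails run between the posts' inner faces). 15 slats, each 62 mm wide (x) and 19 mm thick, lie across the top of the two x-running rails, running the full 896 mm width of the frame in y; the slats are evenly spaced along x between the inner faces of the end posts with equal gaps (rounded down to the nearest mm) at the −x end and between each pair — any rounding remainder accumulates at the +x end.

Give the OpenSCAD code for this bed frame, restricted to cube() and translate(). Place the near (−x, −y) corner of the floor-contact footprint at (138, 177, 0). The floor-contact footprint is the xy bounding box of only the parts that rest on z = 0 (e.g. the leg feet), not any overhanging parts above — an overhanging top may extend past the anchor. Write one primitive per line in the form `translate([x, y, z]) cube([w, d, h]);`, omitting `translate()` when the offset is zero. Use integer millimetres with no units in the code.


translate([138, 177, 0]) cube([59, 59, 452]);
translate([138, 1014, 0]) cube([59, 59, 452]);
translate([2068, 177, 0]) cube([59, 59, 452]);
translate([2068, 1014, 0]) cube([59, 59, 452]);
translate([197, 177, 265]) cube([1871, 25, 131]);
translate([197, 1048, 265]) cube([1871, 25, 131]);
translate([138, 236, 265]) cube([25, 778, 131]);
translate([2102, 236, 265]) cube([25, 778, 131]);
translate([255, 177, 396]) cube([62, 896, 19]);
translate([375, 177, 396]) cube([62, 896, 19]);
translate([495, 177, 396]) cube([62, 896, 19]);
translate([615, 177, 396]) cube([62, 896, 19]);
translate([735, 177, 396]) cube([62, 896, 19]);
translate([855, 177, 396]) cube([62, 896, 19]);
translate([975, 177, 396]) cube([62, 896, 19]);
translate([1095, 177, 396]) cube([62, 896, 19]);
translate([1215, 177, 396]) cube([62, 896, 19]);
translate([1335, 177, 396]) cube([62, 896, 19]);
translate([1455, 177, 396]) cube([62, 896, 19]);
translate([1575, 177, 396]) cube([62, 896, 19]);
translate([1695, 177, 396]) cube([62, 896, 19]);
translate([1815, 177, 396]) cube([62, 896, 19]);
translate([1935, 177, 396]) cube([62, 896, 19]);


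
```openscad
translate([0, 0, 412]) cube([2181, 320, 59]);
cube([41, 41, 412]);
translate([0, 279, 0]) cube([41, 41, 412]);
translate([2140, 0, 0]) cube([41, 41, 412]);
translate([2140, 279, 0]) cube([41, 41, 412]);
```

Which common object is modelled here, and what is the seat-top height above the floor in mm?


A bench. The seat-top height is 471 mm.

A long slab on four corner posts — a bench. The slab sits at z = 412 with thickness 59, so the top is 412 + 59 = 471 mm.


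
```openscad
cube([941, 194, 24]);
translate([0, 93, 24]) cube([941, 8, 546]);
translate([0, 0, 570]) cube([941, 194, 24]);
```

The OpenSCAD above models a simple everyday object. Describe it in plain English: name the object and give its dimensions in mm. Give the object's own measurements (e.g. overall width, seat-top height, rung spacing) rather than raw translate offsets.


An I-beam lying along x, 941 mm long. Overall section height 594 mm. Two flanges 194 mm wide (y) and 24 mm thick, one on the floor and one at the top; a web 8 mm thick runs between them, centred on the flange width.


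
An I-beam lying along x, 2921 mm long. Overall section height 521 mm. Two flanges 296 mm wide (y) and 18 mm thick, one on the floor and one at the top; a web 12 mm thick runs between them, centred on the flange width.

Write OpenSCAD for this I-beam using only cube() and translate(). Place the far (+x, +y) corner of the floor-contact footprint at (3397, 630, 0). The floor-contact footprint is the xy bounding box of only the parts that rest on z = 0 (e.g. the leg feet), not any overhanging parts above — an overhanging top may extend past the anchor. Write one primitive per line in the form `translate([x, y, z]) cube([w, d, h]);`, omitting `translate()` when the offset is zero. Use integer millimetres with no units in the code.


translate([476, 334, 0]) cube([2921, 296, 18]);
translate([476, 476, 18]) cube([2921, 12, 485]);
translate([476, 334, 503]) cube([2921, 296, 18]);


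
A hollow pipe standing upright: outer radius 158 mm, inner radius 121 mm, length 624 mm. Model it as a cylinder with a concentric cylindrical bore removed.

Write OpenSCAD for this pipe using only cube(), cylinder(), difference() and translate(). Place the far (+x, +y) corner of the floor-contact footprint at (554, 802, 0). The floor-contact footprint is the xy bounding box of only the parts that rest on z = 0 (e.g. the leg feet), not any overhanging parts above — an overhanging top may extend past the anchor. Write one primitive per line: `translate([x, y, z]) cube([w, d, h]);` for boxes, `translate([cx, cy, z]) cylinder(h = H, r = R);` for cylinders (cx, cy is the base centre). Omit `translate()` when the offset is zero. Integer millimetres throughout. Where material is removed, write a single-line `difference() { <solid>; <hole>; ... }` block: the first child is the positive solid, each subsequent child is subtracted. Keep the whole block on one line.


difference() { translate([396, 644, 0]) cylinder(h = 624, r = 158); translate([396, 644, 0]) cylinder(h = 624, r = 121); }


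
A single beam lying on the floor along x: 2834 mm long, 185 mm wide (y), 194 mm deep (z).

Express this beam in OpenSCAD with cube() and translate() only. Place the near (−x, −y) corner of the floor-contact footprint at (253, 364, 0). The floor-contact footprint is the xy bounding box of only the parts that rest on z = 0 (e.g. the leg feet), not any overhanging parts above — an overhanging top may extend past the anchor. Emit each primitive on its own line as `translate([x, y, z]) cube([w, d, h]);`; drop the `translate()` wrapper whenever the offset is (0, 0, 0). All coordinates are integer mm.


translate([253, 364, 0]) cube([2834, 185, 194]);


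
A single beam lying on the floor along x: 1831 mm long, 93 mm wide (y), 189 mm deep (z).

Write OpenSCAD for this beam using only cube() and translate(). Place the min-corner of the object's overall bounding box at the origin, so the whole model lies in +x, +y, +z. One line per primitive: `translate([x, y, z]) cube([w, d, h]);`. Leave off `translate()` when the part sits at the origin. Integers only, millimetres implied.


cube([1831, 93, 189]);


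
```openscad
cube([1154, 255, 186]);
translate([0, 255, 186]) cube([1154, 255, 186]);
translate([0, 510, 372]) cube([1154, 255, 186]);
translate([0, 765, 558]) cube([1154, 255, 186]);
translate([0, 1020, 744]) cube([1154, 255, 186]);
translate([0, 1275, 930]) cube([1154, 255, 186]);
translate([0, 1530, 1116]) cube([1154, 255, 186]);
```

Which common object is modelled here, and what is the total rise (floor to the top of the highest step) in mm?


A staircase. The total rise is 1302 mm.

7 identical blocks, each offset up and back from the previous — a staircase. Each step is 186 mm tall and there are 7 of them, so the total rise is 7 × 186 = 1302 mm.


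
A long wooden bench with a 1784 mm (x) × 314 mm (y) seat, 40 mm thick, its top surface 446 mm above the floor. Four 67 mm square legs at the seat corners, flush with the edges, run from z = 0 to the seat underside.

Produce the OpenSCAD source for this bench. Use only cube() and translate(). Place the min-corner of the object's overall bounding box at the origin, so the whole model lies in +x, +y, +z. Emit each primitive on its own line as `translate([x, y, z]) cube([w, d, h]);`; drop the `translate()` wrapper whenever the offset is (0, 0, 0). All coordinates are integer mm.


translate([0, 0, 406]) cube([1784, 314, 40]);
cube([67, 67, 406]);
translate([0, 247, 0]) cube([67, 67, 406]);
translate([1717, 0, 0]) cube([67, 67, 406]);
translate([1717, 247, 0]) cube([67, 67, 406]);


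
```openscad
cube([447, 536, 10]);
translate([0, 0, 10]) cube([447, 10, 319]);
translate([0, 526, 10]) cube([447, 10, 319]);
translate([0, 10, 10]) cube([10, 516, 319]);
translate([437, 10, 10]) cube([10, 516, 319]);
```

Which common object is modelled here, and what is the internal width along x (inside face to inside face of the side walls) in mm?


An open box. The internal width is 427 mm.

A 447×536 base slab with four walls standing on it — an open box. The base is 447 mm wide and the walls are 10 mm thick, so the internal width is 447 − 2 × 10 = 427 mm.


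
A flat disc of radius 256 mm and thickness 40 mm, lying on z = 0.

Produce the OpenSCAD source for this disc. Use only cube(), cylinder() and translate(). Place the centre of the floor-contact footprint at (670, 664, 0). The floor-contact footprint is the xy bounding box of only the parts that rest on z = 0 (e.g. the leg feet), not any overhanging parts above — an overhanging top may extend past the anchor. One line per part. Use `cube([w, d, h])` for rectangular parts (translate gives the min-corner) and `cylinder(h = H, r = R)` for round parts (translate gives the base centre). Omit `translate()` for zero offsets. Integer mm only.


translate([670, 664, 0]) cylinder(h = 40, r = 256);


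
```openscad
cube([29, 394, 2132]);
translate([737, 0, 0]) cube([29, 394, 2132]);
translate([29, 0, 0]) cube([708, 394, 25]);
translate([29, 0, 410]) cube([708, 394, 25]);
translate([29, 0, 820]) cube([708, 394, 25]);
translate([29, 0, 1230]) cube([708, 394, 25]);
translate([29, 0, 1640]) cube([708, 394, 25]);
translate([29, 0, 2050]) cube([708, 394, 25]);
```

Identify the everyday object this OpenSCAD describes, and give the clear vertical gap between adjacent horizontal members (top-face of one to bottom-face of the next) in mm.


A bookshelf. The clear shelf gap is 385 mm.

Two tall side panels with 6 horizontal boards between them — a bookshelf. The first two shelf undersides are at z = 0 and z = 410; with shelf thickness 25, the clear gap is 410 − 0 − 25 = 385 mm.


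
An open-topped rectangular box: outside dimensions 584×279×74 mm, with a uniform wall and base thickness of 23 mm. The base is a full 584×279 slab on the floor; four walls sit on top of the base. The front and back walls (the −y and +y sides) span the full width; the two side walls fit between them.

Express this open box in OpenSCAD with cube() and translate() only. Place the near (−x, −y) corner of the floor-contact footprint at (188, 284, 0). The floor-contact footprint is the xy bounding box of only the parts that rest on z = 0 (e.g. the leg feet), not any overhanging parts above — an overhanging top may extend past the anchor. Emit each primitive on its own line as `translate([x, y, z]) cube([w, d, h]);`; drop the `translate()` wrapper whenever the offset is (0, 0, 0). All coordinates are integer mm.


translate([188, 284, 0]) cube([584, 279, 23]);
translate([188, 284, 23]) cube([584, 23, 51]);
translate([188, 540, 23]) cube([584, 23, 51]);
translate([188, 307, 23]) cube([23, 233, 51]);
translate([749, 307, 23]) cube([23, 233, 51]);


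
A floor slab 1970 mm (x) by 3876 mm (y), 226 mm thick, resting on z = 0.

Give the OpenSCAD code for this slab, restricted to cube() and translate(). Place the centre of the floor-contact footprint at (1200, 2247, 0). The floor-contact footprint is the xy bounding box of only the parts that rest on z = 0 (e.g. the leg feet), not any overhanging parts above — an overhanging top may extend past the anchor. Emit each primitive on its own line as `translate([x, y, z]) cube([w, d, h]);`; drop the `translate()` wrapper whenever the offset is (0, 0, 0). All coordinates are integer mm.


translate([215, 309, 0]) cube([1970, 3876, 226]);


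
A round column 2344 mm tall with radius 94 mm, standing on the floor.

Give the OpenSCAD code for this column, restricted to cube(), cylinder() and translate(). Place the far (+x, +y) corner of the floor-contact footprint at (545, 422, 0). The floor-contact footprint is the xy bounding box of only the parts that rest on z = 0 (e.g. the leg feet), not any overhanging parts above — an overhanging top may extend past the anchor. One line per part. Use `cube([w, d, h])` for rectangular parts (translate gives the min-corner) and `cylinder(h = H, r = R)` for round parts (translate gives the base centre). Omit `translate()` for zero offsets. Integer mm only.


translate([451, 328, 0]) cylinder(h = 2344, r = 94);


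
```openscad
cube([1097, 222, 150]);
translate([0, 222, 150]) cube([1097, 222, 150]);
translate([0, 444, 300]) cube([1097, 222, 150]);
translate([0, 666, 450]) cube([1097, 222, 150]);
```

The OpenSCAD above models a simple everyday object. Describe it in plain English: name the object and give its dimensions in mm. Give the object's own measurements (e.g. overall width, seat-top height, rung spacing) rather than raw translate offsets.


A straight staircase of 4 solid steps. Each step is 1097 mm wide (x), 222 mm deep (y, the going) and 150 mm tall (the rise). The first step rests on the floor; each subsequent step sits one going further in +y and one rise higher in +z, directly behind and above the previous step with no overlap.


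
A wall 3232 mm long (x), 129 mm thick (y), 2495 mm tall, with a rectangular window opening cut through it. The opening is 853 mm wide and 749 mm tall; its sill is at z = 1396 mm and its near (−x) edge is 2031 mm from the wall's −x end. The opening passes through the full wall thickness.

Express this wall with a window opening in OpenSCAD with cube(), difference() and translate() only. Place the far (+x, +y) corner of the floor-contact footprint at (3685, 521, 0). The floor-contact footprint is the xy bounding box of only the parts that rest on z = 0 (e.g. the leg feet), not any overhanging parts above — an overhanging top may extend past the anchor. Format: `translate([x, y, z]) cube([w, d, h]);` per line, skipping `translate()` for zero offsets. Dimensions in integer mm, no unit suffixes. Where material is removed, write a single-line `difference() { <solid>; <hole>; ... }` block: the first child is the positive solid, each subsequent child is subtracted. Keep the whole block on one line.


difference() { translate([453, 392, 0]) cube([3232, 129, 2495]); translate([2484, 392, 1396]) cube([853, 129, 749]); }


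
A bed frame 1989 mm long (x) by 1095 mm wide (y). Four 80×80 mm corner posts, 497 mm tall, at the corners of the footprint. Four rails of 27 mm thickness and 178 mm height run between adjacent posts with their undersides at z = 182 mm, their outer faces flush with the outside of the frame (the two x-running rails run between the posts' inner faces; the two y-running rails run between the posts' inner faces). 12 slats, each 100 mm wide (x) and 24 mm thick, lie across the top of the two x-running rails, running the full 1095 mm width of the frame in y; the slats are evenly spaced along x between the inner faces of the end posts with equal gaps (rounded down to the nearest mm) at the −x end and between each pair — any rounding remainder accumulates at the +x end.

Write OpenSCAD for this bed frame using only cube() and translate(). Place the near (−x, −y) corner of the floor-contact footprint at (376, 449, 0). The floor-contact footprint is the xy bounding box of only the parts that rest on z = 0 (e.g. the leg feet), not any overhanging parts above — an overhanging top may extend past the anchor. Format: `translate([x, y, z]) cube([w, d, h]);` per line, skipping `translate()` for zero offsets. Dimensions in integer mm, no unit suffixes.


// slat z = rail_z + rail_h = 182 + 178 = 360
// slat gap = ⌊(1829 − 12·100) / 13⌋ = 48
translate([376, 449, 0]) cube([80, 80, 497]);
translate([376, 1464, 0]) cube([80, 80, 497]);
translate([2285, 449, 0]) cube([80, 80, 497]);
translate([2285, 1464, 0]) cube([80, 80, 497]);
translate([456, 449, 182]) cube([1829, 27, 178]);
translate([456, 1517, 182]) cube([1829, 27, 178]);
translate([376, 529, 182]) cube([27, 935, 178]);
translate([2338, 529, 182]) cube([27, 935, 178]);
translate([504, 449, 360]) cube([100, 1095, 24]);
translate([652, 449, 360]) cube([100, 1095, 24]);
translate([800, 449, 360]) cube([100, 1095, 24]);
translate([948, 449, 360]) cube([100, 1095, 24]);
translate([1096, 449, 360]) cube([100, 1095, 24]);
translate([1244, 449, 360]) cube([100, 1095, 24]);
translate([1392, 449, 360]) cube([100, 1095, 24]);
translate([1540, 449, 360]) cube([100, 1095, 24]);
translate([1688, 449, 360]) cube([100, 1095, 24]);
translate([1836, 449, 360]) cube([100, 1095, 24]);
translate([1984, 449, 360]) cube([100, 1095, 24]);
translate([2132, 449, 360]) cube([100, 1095, 24]);


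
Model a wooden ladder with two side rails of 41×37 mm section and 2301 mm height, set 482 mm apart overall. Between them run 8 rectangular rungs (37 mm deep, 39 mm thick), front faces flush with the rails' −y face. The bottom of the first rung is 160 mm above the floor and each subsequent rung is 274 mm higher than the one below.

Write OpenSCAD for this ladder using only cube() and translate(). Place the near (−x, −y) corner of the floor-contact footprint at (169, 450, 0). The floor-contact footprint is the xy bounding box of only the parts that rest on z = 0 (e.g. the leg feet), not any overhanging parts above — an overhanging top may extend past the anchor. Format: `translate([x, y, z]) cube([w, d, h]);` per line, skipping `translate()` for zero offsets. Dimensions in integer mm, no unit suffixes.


translate([169, 450, 0]) cube([41, 37, 2301]);
translate([610, 450, 0]) cube([41, 37, 2301]);
translate([210, 450, 160]) cube([400, 37, 39]);
translate([210, 450, 434]) cube([400, 37, 39]);
translate([210, 450, 708]) cube([400, 37, 39]);
translate([210, 450, 982]) cube([400, 37, 39]);
translate([210, 450, 1256]) cube([400, 37, 39]);
translate([210, 450, 1530]) cube([400, 37, 39]);
translate([210, 450, 1804]) cube([400, 37, 39]);
translate([210, 450, 2078]) cube([400, 37, 39]);


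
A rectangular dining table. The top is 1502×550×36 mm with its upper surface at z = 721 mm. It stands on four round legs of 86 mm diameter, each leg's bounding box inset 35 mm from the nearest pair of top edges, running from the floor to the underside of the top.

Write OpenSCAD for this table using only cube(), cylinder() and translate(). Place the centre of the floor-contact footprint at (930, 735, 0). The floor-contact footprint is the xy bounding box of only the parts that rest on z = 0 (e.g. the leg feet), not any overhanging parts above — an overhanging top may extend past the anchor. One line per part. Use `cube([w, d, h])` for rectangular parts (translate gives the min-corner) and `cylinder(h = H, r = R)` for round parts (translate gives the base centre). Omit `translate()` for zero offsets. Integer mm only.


translate([179, 460, 685]) cube([1502, 550, 36]);
translate([257, 538, 0]) cylinder(h = 685, r = 43);
translate([1603, 538, 0]) cylinder(h = 685, r = 43);
translate([257, 932, 0]) cylinder(h = 685, r = 43);
translate([1603, 932, 0]) cylinder(h = 685, r = 43);


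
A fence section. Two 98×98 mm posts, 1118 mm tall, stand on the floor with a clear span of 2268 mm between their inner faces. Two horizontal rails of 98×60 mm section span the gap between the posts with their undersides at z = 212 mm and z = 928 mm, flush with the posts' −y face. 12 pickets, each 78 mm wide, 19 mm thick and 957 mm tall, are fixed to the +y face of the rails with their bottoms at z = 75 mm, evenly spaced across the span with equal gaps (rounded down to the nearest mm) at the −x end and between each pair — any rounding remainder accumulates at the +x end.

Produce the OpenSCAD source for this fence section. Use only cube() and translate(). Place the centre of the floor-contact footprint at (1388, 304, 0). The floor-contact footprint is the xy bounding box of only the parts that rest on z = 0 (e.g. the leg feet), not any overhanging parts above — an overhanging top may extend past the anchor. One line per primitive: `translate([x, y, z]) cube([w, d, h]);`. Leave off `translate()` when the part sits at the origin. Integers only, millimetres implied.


translate([156, 255, 0]) cube([98, 98, 1118]);
translate([2522, 255, 0]) cube([98, 98, 1118]);
translate([254, 255, 212]) cube([2268, 98, 60]);
translate([254, 255, 928]) cube([2268, 98, 60]);
translate([356, 353, 75]) cube([78, 19, 957]);
translate([536, 353, 75]) cube([78, 19, 957]);
translate([716, 353, 75]) cube([78, 19, 957]);
translate([896, 353, 75]) cube([78, 19, 957]);
translate([1076, 353, 75]) cube([78, 19, 957]);
translate([1256, 353, 75]) cube([78, 19, 957]);
translate([1436, 353, 75]) cube([78, 19, 957]);
translate([1616, 353, 75]) cube([78, 19, 957]);
translate([1796, 353, 75]) cube([78, 19, 957]);
translate([1976, 353, 75]) cube([78, 19, 957]);
translate([2156, 353, 75]) cube([78, 19, 957]);
translate([2336, 353, 75]) cube([78, 19, 957]);


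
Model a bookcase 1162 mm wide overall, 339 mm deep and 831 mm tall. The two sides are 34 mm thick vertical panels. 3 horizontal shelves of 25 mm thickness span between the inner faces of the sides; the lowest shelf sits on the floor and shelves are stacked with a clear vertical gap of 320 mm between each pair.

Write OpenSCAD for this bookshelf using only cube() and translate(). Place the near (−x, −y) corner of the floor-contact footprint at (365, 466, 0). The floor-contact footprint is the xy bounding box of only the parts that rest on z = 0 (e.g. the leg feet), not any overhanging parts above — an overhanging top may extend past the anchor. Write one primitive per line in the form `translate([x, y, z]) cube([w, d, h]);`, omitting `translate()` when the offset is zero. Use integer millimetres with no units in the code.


translate([365, 466, 0]) cube([34, 339, 831]);
translate([1493, 466, 0]) cube([34, 339, 831]);
translate([399, 466, 0]) cube([1094, 339, 25]);
translate([399, 466, 345]) cube([1094, 339, 25]);
translate([399, 466, 690]) cube([1094, 339, 25]);


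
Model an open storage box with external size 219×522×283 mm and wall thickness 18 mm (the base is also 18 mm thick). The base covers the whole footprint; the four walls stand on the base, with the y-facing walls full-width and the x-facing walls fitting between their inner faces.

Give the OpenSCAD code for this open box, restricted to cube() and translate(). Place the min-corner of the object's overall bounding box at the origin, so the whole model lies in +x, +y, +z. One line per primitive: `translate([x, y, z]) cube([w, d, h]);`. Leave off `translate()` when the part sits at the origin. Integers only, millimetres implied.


cube([219, 522, 18]);
translate([0, 0, 18]) cube([219, 18, 265]);
translate([0, 504, 18]) cube([219, 18, 265]);
translate([0, 18, 18]) cube([18, 486, 265]);
translate([201, 18, 18]) cube([18, 486, 265]);


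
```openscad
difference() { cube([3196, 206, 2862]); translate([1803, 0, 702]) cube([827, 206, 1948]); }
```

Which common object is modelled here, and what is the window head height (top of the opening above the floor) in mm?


A wall with a window opening. The window head height is 2650 mm.

A wall with a rectangular opening subtracted — a window. Sill at z = 702, opening 1948 mm tall, so the head is at 702 + 1948 = 2650 mm.


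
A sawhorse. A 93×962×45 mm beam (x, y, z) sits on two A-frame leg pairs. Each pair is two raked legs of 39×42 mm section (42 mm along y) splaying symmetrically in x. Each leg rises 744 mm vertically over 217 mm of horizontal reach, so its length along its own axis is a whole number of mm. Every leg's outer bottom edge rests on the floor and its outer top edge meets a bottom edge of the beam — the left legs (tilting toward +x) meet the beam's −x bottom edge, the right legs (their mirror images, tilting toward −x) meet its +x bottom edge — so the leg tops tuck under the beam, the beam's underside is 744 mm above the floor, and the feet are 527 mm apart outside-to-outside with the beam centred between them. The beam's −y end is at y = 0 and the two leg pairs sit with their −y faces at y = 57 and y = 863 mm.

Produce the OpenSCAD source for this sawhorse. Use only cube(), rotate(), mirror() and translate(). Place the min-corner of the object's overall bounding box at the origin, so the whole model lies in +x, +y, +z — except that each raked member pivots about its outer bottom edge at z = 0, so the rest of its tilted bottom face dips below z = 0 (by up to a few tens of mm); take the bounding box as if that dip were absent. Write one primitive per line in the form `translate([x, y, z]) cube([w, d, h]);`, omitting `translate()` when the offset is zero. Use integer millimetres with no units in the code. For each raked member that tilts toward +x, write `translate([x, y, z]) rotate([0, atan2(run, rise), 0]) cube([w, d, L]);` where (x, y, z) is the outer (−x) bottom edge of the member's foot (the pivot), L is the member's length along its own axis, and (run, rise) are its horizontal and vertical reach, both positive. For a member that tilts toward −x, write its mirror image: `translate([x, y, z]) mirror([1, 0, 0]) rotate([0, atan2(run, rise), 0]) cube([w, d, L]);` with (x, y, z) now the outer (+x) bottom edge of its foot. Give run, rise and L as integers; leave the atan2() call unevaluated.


translate([217, 0, 744]) cube([93, 962, 45]);
translate([0, 57, 0]) rotate([0, atan2(217, 744), 0]) cube([39, 42, 775]);
translate([527, 57, 0]) mirror([1, 0, 0]) rotate([0, atan2(217, 744), 0]) cube([39, 42, 775]);
translate([0, 863, 0]) rotate([0, atan2(217, 744), 0]) cube([39, 42, 775]);
translate([527, 863, 0]) mirror([1, 0, 0]) rotate([0, atan2(217, 744), 0]) cube([39, 42, 775]);


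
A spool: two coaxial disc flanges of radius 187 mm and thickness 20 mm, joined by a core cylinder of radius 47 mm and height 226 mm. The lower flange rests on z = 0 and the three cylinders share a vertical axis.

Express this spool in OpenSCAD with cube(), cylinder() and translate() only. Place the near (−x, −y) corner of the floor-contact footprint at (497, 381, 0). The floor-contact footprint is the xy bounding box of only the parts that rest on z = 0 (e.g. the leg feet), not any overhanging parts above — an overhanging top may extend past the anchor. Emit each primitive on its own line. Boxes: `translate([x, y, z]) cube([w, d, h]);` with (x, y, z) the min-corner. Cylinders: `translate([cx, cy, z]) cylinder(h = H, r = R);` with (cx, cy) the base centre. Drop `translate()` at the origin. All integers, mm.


translate([684, 568, 0]) cylinder(h = 20, r = 187);
translate([684, 568, 20]) cylinder(h = 226, r = 47);
translate([684, 568, 246]) cylinder(h = 20, r = 187);


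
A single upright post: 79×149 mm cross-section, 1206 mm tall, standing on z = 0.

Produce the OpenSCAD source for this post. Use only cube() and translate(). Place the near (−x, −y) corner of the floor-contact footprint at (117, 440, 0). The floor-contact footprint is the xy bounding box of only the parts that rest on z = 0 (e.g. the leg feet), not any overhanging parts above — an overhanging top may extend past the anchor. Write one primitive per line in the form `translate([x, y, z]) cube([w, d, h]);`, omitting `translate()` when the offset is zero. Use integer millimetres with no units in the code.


translate([117, 440, 0]) cube([79, 149, 1206]);


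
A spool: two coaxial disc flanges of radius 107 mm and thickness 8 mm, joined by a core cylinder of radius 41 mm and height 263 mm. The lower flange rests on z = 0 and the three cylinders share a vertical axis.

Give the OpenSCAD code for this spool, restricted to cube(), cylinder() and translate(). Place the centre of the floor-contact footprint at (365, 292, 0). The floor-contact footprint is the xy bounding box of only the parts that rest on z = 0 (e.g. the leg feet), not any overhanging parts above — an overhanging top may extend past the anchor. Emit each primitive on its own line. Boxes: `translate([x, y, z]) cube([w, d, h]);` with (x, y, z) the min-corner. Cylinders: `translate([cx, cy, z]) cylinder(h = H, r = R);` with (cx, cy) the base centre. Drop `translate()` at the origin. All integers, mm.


translate([365, 292, 0]) cylinder(h = 8, r = 107);
translate([365, 292, 8]) cylinder(h = 263, r = 41);
translate([365, 292, 271]) cylinder(h = 8, r = 107);


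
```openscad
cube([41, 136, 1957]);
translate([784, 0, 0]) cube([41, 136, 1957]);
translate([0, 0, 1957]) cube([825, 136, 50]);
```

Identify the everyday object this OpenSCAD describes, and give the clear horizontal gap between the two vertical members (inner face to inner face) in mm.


A door frame. The clear opening width is 743 mm.

Two 1957 mm tall posts with a header on top — a door frame. The left jamb is 41 mm wide at x = 0; the right jamb starts at x = 784. The clear opening is 784 − 41 = 743 mm.


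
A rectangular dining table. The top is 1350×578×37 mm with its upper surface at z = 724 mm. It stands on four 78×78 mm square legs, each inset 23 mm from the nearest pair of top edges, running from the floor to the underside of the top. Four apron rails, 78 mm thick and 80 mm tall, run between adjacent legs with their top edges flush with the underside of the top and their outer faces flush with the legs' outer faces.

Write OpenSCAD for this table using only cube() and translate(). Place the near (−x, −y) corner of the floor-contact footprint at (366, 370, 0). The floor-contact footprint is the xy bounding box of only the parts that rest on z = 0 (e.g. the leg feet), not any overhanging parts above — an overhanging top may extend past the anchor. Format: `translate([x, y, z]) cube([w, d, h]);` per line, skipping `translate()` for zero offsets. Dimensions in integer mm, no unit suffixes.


// leg_h = 724 - 37 = 687
// apron z = 687 - 80 = 607
translate([343, 347, 687]) cube([1350, 578, 37]);
translate([366, 370, 0]) cube([78, 78, 687]);
translate([1592, 370, 0]) cube([78, 78, 687]);
translate([366, 824, 0]) cube([78, 78, 687]);
translate([1592, 824, 0]) cube([78, 78, 687]);
translate([444, 370, 607]) cube([1148, 78, 80]);
translate([444, 824, 607]) cube([1148, 78, 80]);
translate([366, 448, 607]) cube([78, 376, 80]);
translate([1592, 448, 607]) cube([78, 376, 80]);


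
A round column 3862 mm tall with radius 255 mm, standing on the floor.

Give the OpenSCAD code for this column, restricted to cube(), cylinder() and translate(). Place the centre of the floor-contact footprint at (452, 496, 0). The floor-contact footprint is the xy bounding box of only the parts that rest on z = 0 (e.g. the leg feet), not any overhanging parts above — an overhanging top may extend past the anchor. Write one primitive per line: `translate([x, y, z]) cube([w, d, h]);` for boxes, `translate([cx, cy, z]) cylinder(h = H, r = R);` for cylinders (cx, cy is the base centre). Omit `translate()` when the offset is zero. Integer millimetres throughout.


translate([452, 496, 0]) cylinder(h = 3862, r = 255);


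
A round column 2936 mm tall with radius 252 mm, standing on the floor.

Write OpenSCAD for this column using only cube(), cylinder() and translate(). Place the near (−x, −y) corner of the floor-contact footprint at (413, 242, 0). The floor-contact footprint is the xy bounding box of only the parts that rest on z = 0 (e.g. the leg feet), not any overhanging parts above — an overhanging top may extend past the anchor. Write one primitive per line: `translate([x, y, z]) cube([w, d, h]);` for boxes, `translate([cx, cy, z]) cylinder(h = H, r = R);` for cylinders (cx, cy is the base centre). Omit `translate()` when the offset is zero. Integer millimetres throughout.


translate([665, 494, 0]) cylinder(h = 2936, r = 252);


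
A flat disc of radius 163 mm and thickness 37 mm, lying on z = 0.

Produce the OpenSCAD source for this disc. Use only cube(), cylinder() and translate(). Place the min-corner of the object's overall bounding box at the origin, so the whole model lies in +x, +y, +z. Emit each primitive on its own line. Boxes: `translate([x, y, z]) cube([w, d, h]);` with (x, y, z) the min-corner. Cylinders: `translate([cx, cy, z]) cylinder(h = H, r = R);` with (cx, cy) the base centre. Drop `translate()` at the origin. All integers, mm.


translate([163, 163, 0]) cylinder(h = 37, r = 163);


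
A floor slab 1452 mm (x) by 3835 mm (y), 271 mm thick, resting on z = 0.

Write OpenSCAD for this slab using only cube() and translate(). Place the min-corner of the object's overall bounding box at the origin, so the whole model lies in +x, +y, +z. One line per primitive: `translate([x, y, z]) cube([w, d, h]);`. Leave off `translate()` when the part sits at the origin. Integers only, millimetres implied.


cube([1452, 3835, 271]);


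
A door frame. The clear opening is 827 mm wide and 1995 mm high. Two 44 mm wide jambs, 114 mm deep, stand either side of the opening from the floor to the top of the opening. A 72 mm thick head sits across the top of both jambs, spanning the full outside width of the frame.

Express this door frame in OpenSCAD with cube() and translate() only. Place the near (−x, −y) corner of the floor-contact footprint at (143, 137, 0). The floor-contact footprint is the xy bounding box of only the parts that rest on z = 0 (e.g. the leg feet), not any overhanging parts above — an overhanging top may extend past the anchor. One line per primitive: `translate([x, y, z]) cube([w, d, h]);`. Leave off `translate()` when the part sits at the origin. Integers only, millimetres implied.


translate([143, 137, 0]) cube([44, 114, 1995]);
translate([1014, 137, 0]) cube([44, 114, 1995]);
translate([143, 137, 1995]) cube([915, 114, 72]);


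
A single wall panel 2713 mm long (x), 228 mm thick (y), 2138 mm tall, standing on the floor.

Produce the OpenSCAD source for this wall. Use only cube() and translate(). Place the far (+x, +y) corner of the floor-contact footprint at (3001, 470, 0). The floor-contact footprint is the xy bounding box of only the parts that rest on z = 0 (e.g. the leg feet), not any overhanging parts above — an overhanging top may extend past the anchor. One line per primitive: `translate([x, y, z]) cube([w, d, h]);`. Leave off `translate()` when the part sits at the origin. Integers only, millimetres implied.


translate([288, 242, 0]) cube([2713, 228, 2138]);


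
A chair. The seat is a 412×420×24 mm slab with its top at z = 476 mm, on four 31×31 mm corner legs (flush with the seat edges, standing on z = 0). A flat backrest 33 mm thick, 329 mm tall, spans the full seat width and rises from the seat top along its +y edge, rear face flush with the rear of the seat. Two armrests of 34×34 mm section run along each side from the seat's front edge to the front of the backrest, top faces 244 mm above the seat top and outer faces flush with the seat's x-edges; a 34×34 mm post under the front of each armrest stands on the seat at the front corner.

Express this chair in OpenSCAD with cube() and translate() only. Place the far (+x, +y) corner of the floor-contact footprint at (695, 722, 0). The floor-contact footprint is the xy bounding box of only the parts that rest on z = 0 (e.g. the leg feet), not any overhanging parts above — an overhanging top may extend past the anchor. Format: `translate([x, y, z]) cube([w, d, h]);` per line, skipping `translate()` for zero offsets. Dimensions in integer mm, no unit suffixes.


translate([283, 302, 452]) cube([412, 420, 24]);
translate([283, 302, 0]) cube([31, 31, 452]);
translate([664, 302, 0]) cube([31, 31, 452]);
translate([283, 691, 0]) cube([31, 31, 452]);
translate([664, 691, 0]) cube([31, 31, 452]);
translate([283, 689, 476]) cube([412, 33, 329]);
translate([283, 302, 686]) cube([34, 387, 34]);
translate([661, 302, 686]) cube([34, 387, 34]);
translate([283, 302, 476]) cube([34, 34, 210]);
translate([661, 302, 476]) cube([34, 34, 210]);


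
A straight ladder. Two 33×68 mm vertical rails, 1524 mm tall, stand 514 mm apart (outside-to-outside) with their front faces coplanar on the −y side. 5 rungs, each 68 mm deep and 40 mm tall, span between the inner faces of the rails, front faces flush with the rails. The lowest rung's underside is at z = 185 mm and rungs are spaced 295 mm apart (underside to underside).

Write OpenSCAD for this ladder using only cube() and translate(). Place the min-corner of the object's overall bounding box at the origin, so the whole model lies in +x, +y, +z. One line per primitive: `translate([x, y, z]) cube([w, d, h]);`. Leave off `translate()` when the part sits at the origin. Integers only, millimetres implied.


cube([33, 68, 1524]);
translate([481, 0, 0]) cube([33, 68, 1524]);
translate([33, 0, 185]) cube([448, 68, 40]);
translate([33, 0, 480]) cube([448, 68, 40]);
translate([33, 0, 775]) cube([448, 68, 40]);
translate([33, 0, 1070]) cube([448, 68, 40]);
translate([33, 0, 1365]) cube([448, 68, 40]);


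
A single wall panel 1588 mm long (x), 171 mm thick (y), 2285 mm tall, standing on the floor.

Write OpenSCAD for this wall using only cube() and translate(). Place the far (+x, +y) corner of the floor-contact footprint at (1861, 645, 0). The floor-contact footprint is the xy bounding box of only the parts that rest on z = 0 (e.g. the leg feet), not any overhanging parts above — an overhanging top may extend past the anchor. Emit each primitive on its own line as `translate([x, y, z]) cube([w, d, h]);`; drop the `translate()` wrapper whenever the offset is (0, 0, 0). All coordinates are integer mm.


translate([273, 474, 0]) cube([1588, 171, 2285]);


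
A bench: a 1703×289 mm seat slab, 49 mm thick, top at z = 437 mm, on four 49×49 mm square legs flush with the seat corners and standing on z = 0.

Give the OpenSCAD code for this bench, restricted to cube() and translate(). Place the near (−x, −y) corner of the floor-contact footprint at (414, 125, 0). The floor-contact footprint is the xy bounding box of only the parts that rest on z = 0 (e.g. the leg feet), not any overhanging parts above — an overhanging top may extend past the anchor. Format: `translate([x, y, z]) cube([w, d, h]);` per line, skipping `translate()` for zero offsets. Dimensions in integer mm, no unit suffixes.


translate([414, 125, 388]) cube([1703, 289, 49]);
translate([414, 125, 0]) cube([49, 49, 388]);
translate([414, 365, 0]) cube([49, 49, 388]);
translate([2068, 125, 0]) cube([49, 49, 388]);
translate([2068, 365, 0]) cube([49, 49, 388]);


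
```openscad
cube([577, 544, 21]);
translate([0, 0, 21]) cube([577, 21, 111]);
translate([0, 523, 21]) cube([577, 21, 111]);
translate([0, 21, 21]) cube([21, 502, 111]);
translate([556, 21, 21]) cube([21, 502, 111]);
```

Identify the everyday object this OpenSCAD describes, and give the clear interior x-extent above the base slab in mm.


An open box. The internal width is 535 mm.

A 577×544 base slab with four walls standing on it — an open box. The base is 577 mm wide and the walls are 21 mm thick, so the internal width is 577 − 2 × 21 = 535 mm.


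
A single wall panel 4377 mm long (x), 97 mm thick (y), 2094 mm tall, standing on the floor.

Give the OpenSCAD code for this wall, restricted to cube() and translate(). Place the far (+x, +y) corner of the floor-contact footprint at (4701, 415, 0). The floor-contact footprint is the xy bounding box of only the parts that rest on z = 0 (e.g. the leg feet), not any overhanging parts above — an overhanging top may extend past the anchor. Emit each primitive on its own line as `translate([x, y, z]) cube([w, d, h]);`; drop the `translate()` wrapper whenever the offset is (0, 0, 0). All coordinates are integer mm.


translate([324, 318, 0]) cube([4377, 97, 2094]);


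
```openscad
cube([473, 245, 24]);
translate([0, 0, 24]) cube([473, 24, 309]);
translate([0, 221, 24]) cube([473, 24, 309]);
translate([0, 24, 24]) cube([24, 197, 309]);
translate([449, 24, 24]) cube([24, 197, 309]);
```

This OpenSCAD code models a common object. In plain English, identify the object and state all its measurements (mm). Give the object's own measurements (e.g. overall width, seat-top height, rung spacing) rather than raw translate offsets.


An open-topped rectangular box: outside dimensions 473×245×333 mm, with a uniform wall and base thickness of 24 mm. The base is a full 473×245 slab on the floor; four walls sit on top of the base. The front and back walls (the −y and +y sides) span the full width; the two side walls fit between them.
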